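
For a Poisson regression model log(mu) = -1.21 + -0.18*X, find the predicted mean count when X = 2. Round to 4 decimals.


eta = -1.21 + -0.18 * 2 = -1.5700.
mu = exp(-1.5700) = 0.2080.

0.2080


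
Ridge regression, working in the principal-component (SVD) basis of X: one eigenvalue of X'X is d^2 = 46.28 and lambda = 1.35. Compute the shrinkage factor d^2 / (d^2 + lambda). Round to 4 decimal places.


d^2 + lambda = 46.28 + 1.35 = 47.6300.
Shrinkage factor = 46.28/47.6300 = 0.9717.

0.9717


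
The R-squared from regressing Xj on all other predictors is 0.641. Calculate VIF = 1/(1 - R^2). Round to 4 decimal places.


Denominator: 1 - 0.641 = 0.359.
VIF = 1 / 0.359 = 2.7855.

2.7855


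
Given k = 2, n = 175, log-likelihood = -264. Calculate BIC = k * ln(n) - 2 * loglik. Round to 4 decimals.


k * ln(n) = 2 * ln(175) = 2 * 5.164786 = 10.329572.
-2 * loglik = -2 * (-264) = 528.
BIC = 10.329572 + 528 = 538.329572, which rounds to 538.3296.

538.3296


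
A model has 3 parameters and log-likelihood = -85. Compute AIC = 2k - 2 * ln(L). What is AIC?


AIC = 2k - 2*loglik = 2(3) - 2(-85).
= 6 + 170 = 176.

176


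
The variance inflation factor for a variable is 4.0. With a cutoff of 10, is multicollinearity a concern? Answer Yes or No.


The threshold is 10.
VIF = 4.0 is < 10.
Multicollinearity indication: No.

No


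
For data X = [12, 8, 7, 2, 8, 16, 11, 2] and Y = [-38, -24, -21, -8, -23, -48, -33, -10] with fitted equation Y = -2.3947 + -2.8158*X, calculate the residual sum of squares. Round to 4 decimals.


For each point, residual = actual - predicted.
Residuals: [-1.8157, 0.9211, 1.1053, 0.0263, 1.9211, -0.5525, 0.3685, -1.9737].
Sum of squared residuals = 13.3947.

13.3947


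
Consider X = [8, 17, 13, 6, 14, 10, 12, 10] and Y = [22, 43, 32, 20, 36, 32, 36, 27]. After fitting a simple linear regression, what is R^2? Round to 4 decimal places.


Fit the OLS line: b0 = 7.4474, b1 = 2.0936.
SSres = 39.2515.
SStot = 414.0000.
R^2 = 1 - 39.2515/414.0000 = 0.9052.

0.9052


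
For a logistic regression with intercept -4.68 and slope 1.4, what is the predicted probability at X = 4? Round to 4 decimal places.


Compute z = -4.68 + (1.4)(4) = 0.9200.
exp(-z) = 0.3985.
P = 1/(1 + 0.3985) = 0.7150.

0.7150


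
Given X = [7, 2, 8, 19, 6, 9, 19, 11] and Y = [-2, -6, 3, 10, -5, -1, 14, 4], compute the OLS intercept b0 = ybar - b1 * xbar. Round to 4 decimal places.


First find the slope: b1 = 1.1168.
Means: xbar = 10.1250, ybar = 2.1250.
b0 = ybar - b1 * xbar = 2.1250 - 1.1168 * 10.1250 = -9.1825.

-9.1825


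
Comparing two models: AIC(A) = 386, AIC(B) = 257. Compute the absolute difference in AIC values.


|AIC_A - AIC_B| = |386 - 257| = 129.
Model B is preferred (lower AIC).

129


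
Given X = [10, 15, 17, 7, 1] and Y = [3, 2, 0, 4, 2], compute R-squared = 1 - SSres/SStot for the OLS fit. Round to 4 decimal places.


Fit the OLS line: b0 = 3.4195, b1 = -0.1220.
SSres = 6.3610.
SStot = 8.8000.
R^2 = 1 - 6.3610/8.8000 = 0.2772.

0.2772


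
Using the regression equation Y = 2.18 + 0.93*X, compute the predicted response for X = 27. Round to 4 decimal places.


Substitute X = 27 into the equation:
Y = 2.18 + 0.93 * 27 = 2.18 + 25.1100 = 27.2900.

27.2900


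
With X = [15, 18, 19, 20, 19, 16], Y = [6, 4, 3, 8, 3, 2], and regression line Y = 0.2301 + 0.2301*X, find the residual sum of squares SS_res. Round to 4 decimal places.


Predicted values from Y = 0.2301 + 0.2301*X.
Residuals: [2.3184, -0.3719, -1.6020, 3.1679, -1.6020, -1.9117].
SSres = 24.3363.

24.3363


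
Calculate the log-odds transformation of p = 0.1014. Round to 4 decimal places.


Compute the odds: 0.1014/0.8986 = 0.1128.
Take the natural log: ln(0.1128) = -2.1818.

-2.1818


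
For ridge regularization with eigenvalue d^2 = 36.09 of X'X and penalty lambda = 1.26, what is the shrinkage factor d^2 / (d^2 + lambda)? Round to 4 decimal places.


d^2 + lambda = 36.09 + 1.26 = 37.3500.
Shrinkage factor = 36.09/37.3500 = 0.9663.

0.9663


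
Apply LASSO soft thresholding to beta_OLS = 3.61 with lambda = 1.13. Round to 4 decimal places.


Check: |3.61| = 3.61 vs lambda = 1.13.
Since |beta| > lambda, coefficient = sign(beta)*(|beta| - lambda) = 2.4800.
Soft-thresholded coefficient = 2.4800.

2.4800


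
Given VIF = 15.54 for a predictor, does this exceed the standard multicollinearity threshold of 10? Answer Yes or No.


Check: VIF = 15.54 vs threshold = 10.
Since 15.54 >= 10, the answer is Yes.

Yes


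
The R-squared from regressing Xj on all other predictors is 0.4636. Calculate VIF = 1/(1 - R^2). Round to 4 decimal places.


VIF = 1 / (1 - 0.4636).
= 1 / 0.5364 = 1.8643.

1.8643


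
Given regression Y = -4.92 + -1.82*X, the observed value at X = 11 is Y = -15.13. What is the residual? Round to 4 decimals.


Fitted value at X = 11 is yhat = -4.92 + -1.82*11 = -24.9400.
Residual = -15.13 - -24.9400 = 9.8100.

9.8100


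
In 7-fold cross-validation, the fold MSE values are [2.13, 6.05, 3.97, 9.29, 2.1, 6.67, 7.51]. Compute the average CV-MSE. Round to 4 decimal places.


Add all fold MSEs: 37.7200.
Divide by k = 7: 37.7200/7 = 5.3886.

5.3886


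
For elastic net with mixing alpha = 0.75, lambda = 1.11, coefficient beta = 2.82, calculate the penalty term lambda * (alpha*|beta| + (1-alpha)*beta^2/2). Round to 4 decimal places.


Compute:
L1 = 0.75 * 2.82 = 2.1150.
L2 = 0.25 * 2.82^2 / 2 = 0.9941.
Penalty = 1.11 * (2.1150 + 0.9941) = 3.4510.

3.4510


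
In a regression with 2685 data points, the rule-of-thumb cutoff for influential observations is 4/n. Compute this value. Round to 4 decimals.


Cook's distance cutoff = 4/n = 4/2685.
= 0.0015.

0.0015


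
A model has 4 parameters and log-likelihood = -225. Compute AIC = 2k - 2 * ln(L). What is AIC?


Compute:
2k = 2*4 = 8.
-2*loglik = -2*(-225) = 450.
AIC = 8 + 450 = 458.

458


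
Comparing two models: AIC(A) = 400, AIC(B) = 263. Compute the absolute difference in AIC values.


|AIC_A - AIC_B| = |400 - 263| = 137.
Model B is preferred (lower AIC).

137


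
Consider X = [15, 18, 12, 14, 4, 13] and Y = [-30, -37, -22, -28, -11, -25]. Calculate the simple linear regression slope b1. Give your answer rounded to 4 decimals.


Calculate xbar = 12.6667, ybar = -25.5000.
S_xx = 111.3333, S_xy = -203.0000.
Using b1 = S_xy / S_xx = -203.0000 / 111.3333, we get b1 = -1.8234.

-1.8234


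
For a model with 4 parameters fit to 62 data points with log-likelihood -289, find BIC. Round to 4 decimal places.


k * ln(n) = 4 * ln(62) = 4 * 4.127134 = 16.508536.
-2 * loglik = -2 * (-289) = 578.
BIC = 16.508536 + 578 = 594.508536, which rounds to 594.5085.

594.5085


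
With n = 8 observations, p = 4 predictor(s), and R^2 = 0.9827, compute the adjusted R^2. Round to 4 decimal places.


Using the formula:
(1 - 0.9827) = 0.0173.
Multiply by 7/3: 0.0173 * 7 = 0.1211, then 0.1211 / 3 = 0.0404.
Adj R^2 = 1 - 0.0404 = 0.9596.

0.9596


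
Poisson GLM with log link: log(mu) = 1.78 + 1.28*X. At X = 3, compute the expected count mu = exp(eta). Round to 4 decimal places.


eta = 1.78 + 1.28 * 3 = 5.6200.
mu = exp(5.6200) = 275.8894.

275.8894


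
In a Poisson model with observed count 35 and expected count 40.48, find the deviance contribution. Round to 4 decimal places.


Compute y*ln(y/mu) = 35*ln(35/40.48) = 35*-0.145460 = -5.091100.
y - mu = -5.48.
D = 2*(-5.091100 - (-5.48)) = 0.777800, which rounds to 0.7778.

0.7778


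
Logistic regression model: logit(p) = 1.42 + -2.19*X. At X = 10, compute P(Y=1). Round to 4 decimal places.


Compute z = 1.42 + (-2.19)(10) = -20.4800.
exp(-z) = 784063053.1367.
P = 1/(1 + 784063053.1367) = 0.0000.

0.0000


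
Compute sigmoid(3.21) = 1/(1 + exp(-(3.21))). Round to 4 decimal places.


exp(-3.2100) = 0.0404.
1 + exp(-z) = 1.0404.
sigmoid = 1/1.0404 = 0.9612.

0.9612


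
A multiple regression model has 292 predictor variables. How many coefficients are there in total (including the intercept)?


Each predictor gets one coefficient, plus one intercept.
Total parameters = 292 + 1 = 293.

293


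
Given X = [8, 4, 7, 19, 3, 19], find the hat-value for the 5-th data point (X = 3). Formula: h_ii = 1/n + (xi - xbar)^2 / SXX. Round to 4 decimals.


n = 6, xbar = 10.0000.
SXX = sum((xi - xbar)^2) = 260.0000.
h = 1/6 + (3 - 10.0000)^2 / 260.0000 = 0.3551.

0.3551


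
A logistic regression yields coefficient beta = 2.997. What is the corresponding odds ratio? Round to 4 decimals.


The odds ratio is computed as:
OR = e^(2.997) = 20.0254.

20.0254


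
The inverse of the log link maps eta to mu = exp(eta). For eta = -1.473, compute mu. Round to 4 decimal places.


mu = exp(eta) = exp(-1.473).
= 0.2292.

0.2292


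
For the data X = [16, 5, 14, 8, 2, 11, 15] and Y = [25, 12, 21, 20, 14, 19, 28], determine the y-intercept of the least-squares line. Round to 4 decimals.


Compute b1 = 0.9431 from the OLS formula.
With xbar = 10.1429 and ybar = 19.8571, the intercept is:
b0 = 19.8571 - 0.9431 * 10.1429 = 10.2910.

10.2910


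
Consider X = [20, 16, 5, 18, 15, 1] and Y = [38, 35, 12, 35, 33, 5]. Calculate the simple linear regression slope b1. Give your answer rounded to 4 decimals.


First compute the means: xbar = 12.5000, ybar = 26.3333.
Then S_xx = sum((xi - xbar)^2) = 293.5000.
S_xy = sum((xi - xbar)(yi - ybar)) = 535.0000.
b1 = S_xy / S_xx = 535.0000 / 293.5000 = 1.8228.

1.8228


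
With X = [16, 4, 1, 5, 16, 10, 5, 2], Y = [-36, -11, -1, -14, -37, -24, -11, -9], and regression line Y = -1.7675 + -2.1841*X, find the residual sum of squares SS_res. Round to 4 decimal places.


Predicted values from Y = -1.7675 + -2.1841*X.
Residuals: [0.7131, -0.4961, 2.9516, -1.3120, -0.2869, -0.3915, 1.6880, -2.8643].
SSres = 22.4771.

22.4771


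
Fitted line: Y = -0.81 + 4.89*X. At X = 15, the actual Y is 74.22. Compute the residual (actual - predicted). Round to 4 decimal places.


Predicted = -0.81 + 4.89 * 15 = 72.5400.
Residual = 74.22 - 72.5400 = 1.6800.

1.6800


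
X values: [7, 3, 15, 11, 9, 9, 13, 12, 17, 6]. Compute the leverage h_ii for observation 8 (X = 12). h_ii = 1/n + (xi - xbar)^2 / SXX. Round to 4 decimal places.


Mean of X: xbar = 10.2000.
SXX = 163.6000.
For X = 12: h = 1/10 + (12 - 10.2000)^2/163.6000 = 0.1198.

0.1198


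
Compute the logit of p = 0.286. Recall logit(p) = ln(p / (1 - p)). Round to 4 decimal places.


Compute the odds: 0.286/0.714 = 0.4006.
Take the natural log: ln(0.4006) = -0.9149.

-0.9149


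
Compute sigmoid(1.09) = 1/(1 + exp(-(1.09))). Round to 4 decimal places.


First, exp(-1.0900) = 0.3362.
Then sigma(z) = 1/(1 + 0.3362) = 0.7484.

0.7484


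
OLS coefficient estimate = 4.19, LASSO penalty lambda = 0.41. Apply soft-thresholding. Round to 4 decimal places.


Check: |4.19| = 4.19 vs lambda = 0.41.
Since |beta| > lambda, coefficient = sign(beta)*(|beta| - lambda) = 3.7800.
Soft-thresholded coefficient = 3.7800.

3.7800


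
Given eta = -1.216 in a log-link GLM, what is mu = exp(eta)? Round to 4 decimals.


The inverse log link gives:
mu = exp(-1.216) = 0.2964.

0.2964


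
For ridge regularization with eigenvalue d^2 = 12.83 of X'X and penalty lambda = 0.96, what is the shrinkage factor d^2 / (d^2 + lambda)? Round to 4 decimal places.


Denominator = d^2 + lambda = 12.83 + 0.96 = 13.7900.
Shrinkage = 12.83 / 13.7900 = 0.9304.

0.9304


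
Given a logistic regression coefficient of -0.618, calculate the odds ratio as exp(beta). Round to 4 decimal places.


Odds ratio = exp(beta) = exp(-0.618).
= 0.5390.

0.5390


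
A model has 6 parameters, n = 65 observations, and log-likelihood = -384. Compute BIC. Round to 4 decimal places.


Compute k*ln(n) = 6*ln(65) = 6*4.174387 = 25.046322.
Then -2*loglik = 768.
BIC = 25.046322 + 768 = 793.046322, which rounds to 793.0463.

793.0463


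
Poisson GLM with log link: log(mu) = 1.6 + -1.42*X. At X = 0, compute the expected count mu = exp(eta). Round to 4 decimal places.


eta = 1.6 + -1.42 * 0 = 1.6000.
mu = exp(1.6000) = 4.9530.

4.9530


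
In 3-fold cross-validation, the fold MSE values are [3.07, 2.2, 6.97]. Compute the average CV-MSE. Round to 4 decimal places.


Sum of fold MSEs = 12.2400.
Average = 12.2400 / 3 = 4.0800.

4.0800


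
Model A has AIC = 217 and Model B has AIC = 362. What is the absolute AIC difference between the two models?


Compute |217 - 362| = 145.
Model A has the smaller AIC.

145


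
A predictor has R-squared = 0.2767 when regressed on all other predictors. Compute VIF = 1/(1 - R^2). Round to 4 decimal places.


VIF = 1 / (1 - 0.2767).
= 1 / 0.7233 = 1.3826.

1.3826


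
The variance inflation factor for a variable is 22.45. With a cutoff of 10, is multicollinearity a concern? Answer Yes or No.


Check: VIF = 22.45 vs threshold = 10.
Since 22.45 >= 10, the answer is Yes.

Yes


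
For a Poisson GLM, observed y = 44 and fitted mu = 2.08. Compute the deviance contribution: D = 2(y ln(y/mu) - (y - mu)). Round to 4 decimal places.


First: ln(44/2.08) = 3.051822.
Then: 44 * 3.051822 = 134.280168.
y - mu = 44 - 2.08 = 41.92.
D = 2(134.280168 - 41.92) = 184.720336, which rounds to 184.7203.

184.7203


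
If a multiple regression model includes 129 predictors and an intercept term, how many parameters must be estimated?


Total coefficients = number of predictors + 1 (for the intercept).
= 129 + 1 = 130.

130


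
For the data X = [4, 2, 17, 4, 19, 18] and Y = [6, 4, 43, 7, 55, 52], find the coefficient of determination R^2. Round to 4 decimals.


Fit the OLS line: b0 = -4.4491, b1 = 3.0265.
SSres = 32.6039.
SStot = 3030.8333.
R^2 = 1 - 32.6039/3030.8333 = 0.9892.

0.9892


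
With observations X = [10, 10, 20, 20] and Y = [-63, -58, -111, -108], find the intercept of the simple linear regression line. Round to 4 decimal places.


The slope is b1 = -4.9000.
Sample means are xbar = 15.0000 and ybar = -85.0000.
Intercept: b0 = -85.0000 - (-4.9000)(15.0000) = -11.5000.

-11.5000


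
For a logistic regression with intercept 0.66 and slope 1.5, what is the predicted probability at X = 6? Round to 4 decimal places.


z = 0.66 + 1.5 * 6 = 9.6600.
Sigmoid: P = 1 / (1 + exp(-9.6600)) = 0.9999.

0.9999


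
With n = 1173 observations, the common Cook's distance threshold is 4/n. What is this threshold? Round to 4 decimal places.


Using the rule of thumb:
Threshold = 4 / 1173 = 0.0034.

0.0034


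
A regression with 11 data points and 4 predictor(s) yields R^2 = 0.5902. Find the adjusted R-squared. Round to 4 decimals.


Adjusted R^2 = 1 - (1 - R^2) * (n-1)/(n-p-1).
(1 - R^2) = 0.4098.
(n-1)/(n-p-1) = 10/6.
(1 - R^2) * (n-1) = 0.4098 * 10 = 4.0980.
Divide by (n-p-1): 4.0980 / 6 = 0.6830.
Adj R^2 = 1 - 0.6830 = 0.3170.

0.3170


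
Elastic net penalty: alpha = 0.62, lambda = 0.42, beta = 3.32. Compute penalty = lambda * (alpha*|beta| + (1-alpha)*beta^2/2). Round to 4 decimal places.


alpha * |beta| = 0.62 * 3.32 = 2.0584.
(1-alpha) * beta^2/2 = 0.38 * 11.0224/2 = 2.0943.
Total = 0.42 * (2.0584 + 2.0943) = 1.7441.

1.7441


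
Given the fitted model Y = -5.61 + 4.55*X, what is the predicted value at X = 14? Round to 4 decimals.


Plug X = 14 into Y = -5.61 + 4.55*X:
Y = -5.61 + 63.7000 = 58.0900.

58.0900


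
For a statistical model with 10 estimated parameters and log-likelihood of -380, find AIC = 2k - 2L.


Compute:
2k = 2*10 = 20.
-2*loglik = -2*(-380) = 760.
AIC = 20 + 760 = 780.

780


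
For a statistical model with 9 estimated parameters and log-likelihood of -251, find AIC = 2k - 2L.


AIC = 2k - 2*loglik = 2(9) - 2(-251).
= 18 + 502 = 520.

520


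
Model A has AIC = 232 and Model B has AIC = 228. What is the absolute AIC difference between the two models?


|AIC_A - AIC_B| = |232 - 228| = 4.
Model B is preferred (lower AIC).

4


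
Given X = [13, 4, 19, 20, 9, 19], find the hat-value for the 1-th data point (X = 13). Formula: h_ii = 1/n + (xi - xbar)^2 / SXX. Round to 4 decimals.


Mean of X: xbar = 14.0000.
SXX = 212.0000.
For X = 13: h = 1/6 + (13 - 14.0000)^2/212.0000 = 0.1714.

0.1714


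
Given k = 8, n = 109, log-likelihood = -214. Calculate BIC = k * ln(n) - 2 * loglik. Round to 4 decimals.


ln(109) = 4.691348.
k * ln(n) = 8 * 4.691348 = 37.530784.
-2L = 428.
BIC = 37.530784 + 428 = 465.530784, which rounds to 465.5308.

465.5308


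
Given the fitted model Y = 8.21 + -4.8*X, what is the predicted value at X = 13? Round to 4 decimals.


Plug X = 13 into Y = 8.21 + -4.8*X:
Y = 8.21 + -62.4000 = -54.1900.

-54.1900


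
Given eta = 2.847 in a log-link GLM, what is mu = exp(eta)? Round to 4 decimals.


The inverse log link gives:
mu = exp(2.847) = 17.2360.

17.2360


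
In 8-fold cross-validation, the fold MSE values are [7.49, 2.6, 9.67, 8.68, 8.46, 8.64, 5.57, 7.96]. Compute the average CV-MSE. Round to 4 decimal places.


Total MSE across folds = 59.0700.
CV-MSE = 59.0700/8 = 7.3838.

7.3838


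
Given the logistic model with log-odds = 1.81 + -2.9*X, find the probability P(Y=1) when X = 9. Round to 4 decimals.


z = 1.81 + -2.9 * 9 = -24.2900.
Sigmoid: P = 1 / (1 + exp(24.2900)) = 0.0000.

0.0000


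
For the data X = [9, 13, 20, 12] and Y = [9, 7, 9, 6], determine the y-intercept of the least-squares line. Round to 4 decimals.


First find the slope: b1 = 0.0846.
Means: xbar = 13.5000, ybar = 7.7500.
b0 = ybar - b1 * xbar = 7.7500 - 0.0846 * 13.5000 = 6.6077.

6.6077


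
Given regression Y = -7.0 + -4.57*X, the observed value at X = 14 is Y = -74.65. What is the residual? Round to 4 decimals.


Compute yhat = -7.0 + (-4.57)(14) = -70.9800.
Residual = actual - predicted = -74.65 - -70.9800 = -3.6700.

-3.6700


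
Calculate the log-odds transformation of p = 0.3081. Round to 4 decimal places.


The odds are p/(1-p) = 0.3081 / 0.6919 = 0.4453.
logit(p) = ln(0.4453) = -0.8090.

-0.8090


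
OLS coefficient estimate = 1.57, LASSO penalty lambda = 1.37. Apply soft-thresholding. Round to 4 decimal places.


Absolute value: |1.57| = 1.57.
Compare to lambda = 1.37.
Since |beta| > lambda, coefficient = sign(beta)*(|beta| - lambda) = 0.2000.

0.2000


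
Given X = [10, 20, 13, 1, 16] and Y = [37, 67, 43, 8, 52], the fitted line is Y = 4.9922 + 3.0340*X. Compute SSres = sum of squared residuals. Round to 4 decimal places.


Predicted values from Y = 4.9922 + 3.0340*X.
Residuals: [1.6678, 1.3278, -1.4342, -0.0262, -1.5362].
SSres = 8.9621.

8.9621


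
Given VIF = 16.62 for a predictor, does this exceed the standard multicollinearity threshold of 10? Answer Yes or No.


The threshold is 10.
VIF = 16.62 is >= 10.
Multicollinearity indication: Yes.

Yes


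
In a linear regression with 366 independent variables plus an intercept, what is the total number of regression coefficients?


Total coefficients = number of predictors + 1 (for the intercept).
= 366 + 1 = 367.

367


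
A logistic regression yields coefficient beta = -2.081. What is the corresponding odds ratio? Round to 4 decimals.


The odds ratio is computed as:
OR = e^(-2.081) = 0.1248.

0.1248


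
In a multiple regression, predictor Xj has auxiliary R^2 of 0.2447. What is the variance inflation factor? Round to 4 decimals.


Denominator: 1 - 0.2447 = 0.7553.
VIF = 1 / 0.7553 = 1.3240.

1.3240


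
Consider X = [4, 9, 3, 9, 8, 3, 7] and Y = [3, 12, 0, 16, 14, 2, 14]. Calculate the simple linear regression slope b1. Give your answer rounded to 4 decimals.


The sample means are xbar = 6.1429 and ybar = 8.7143.
Compute S_xx = 44.8571 and S_xy = 105.2857.
Slope b1 = S_xy / S_xx = 105.2857 / 44.8571 = 2.3471.

2.3471


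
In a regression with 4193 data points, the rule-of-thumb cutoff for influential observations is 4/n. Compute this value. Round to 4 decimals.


The threshold is 4/n.
4/4193 = 0.0010.

0.0010


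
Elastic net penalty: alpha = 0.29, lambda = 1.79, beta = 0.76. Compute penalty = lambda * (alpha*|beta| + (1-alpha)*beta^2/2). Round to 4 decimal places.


Compute:
L1 = 0.29 * 0.76 = 0.2204.
L2 = 0.71 * 0.76^2 / 2 = 0.2050.
Penalty = 1.79 * (0.2204 + 0.2050) = 0.7616.

0.7616


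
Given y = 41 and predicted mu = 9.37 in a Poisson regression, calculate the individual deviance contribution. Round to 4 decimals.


Compute y*ln(y/mu) = 41*ln(41/9.37) = 41*1.476059 = 60.518419.
y - mu = 31.63.
D = 2*(60.518419 - (31.63)) = 57.776838, which rounds to 57.7768.

57.7768


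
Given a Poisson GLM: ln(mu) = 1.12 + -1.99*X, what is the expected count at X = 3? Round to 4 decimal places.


Compute eta = 1.12 + -1.99 * 3 = -4.8500.
Apply inverse link: mu = e^-4.8500 = 0.0078.

0.0078


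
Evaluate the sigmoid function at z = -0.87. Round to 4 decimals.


First, exp(0.8700) = 2.3869.
Then sigma(z) = 1/(1 + 2.3869) = 0.2953.

0.2953


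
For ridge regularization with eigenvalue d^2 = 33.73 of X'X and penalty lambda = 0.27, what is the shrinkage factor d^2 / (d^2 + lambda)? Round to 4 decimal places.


Denominator = d^2 + lambda = 33.73 + 0.27 = 34.0000.
Shrinkage = 33.73 / 34.0000 = 0.9921.

0.9921


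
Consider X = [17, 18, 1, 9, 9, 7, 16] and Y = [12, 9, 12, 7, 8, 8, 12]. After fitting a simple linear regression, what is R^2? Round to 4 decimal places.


Fit the OLS line: b0 = 9.1032, b1 = 0.0556.
SSres = 28.7063.
SStot = 29.4286.
R^2 = 1 - 28.7063/29.4286 = 0.0245.

0.0245


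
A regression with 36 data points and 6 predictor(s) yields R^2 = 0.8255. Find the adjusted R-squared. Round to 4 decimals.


Plug in: Adj R^2 = 1 - (1 - 0.8255) * 35/29.
= 1 - 0.1745 * 35/29
= 1 - 6.1075 / 29
= 1 - 0.2106 = 0.7894.

0.7894


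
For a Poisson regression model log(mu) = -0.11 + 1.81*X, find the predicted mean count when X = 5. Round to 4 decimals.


Compute eta = -0.11 + 1.81 * 5 = 8.9400.
Apply inverse link: mu = e^8.9400 = 7631.1971.

7631.1971


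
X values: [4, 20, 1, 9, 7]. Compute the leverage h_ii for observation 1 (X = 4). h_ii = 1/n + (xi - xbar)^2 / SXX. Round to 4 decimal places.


Compute xbar = 8.2000 with n = 5 observations.
SXX = 210.8000.
Leverage = 1/5 + (4 - 8.2000)^2/210.8000 = 0.2837.

0.2837


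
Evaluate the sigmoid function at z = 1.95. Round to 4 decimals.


First, exp(-1.9500) = 0.1423.
Then sigma(z) = 1/(1 + 0.1423) = 0.8754.

0.8754


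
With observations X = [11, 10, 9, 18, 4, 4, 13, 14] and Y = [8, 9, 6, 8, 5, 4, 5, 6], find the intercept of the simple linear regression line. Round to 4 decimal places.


The slope is b1 = 0.1969.
Sample means are xbar = 10.3750 and ybar = 6.3750.
Intercept: b0 = 6.3750 - (0.1969)(10.3750) = 4.3320.

4.3320


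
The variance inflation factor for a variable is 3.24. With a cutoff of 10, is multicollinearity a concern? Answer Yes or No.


Compare VIF = 3.24 to the threshold of 10.
3.24 < 10, so the answer is No.

No


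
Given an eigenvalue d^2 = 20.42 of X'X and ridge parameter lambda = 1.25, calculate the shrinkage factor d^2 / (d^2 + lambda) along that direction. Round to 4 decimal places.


Compute the denominator: 20.42 + 1.25 = 21.6700.
Shrinkage factor = 20.42 / 21.6700 = 0.9423.

0.9423


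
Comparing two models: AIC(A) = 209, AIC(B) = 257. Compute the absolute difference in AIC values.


Compute |209 - 257| = 48.
Model A has the smaller AIC.

48


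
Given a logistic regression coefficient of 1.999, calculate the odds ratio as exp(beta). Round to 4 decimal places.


Odds ratio = exp(beta) = exp(1.999).
= 7.3817.

7.3817


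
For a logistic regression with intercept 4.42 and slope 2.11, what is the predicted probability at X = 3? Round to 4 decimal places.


Linear predictor: z = 4.42 + 2.11 * 3 = 10.7500.
P = 1/(1 + exp(-10.7500)) = 1/(1 + 0.0000) = 1.0000.

1.0000


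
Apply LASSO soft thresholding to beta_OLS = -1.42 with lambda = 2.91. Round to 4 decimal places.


Absolute value: |-1.42| = 1.42.
Compare to lambda = 2.91.
Since |beta| <= lambda, the coefficient is set to 0.

0.0000


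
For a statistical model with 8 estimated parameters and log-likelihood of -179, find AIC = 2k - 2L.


AIC = 2k - 2*loglik = 2(8) - 2(-179).
= 16 + 358 = 374.

374


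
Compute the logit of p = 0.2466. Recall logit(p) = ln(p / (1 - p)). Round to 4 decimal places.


1 - p = 0.7534.
p/(1-p) = 0.3273.
logit = ln(0.3273) = -1.1168.

-1.1168


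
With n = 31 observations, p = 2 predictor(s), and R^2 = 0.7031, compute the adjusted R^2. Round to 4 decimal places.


Using the formula:
(1 - 0.7031) = 0.2969.
Multiply by 30/28: 0.2969 * 30 = 8.9070, then 8.9070 / 28 = 0.3181.
Adj R^2 = 1 - 0.3181 = 0.6819.

0.6819


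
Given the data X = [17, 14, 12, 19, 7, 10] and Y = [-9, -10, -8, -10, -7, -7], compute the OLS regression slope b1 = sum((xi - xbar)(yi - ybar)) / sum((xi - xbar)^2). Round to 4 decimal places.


The sample means are xbar = 13.1667 and ybar = -8.5000.
Compute S_xx = 98.8333 and S_xy = -26.5000.
Slope b1 = S_xy / S_xx = -26.5000 / 98.8333 = -0.2681.

-0.2681


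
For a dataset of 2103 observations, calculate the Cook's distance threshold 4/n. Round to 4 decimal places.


The threshold is 4/n.
4/2103 = 0.0019.

0.0019


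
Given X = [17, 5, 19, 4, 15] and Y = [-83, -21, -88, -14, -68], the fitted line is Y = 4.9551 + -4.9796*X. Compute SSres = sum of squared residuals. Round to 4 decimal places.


For each point, residual = actual - predicted.
Residuals: [-3.3019, -1.0571, 1.6573, 0.9633, 1.7389].
Sum of squared residuals = 18.7184.

18.7184


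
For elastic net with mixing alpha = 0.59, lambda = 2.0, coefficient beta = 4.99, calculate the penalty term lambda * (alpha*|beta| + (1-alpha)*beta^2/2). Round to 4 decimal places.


Compute:
L1 = 0.59 * 4.99 = 2.9441.
L2 = 0.41 * 4.99^2 / 2 = 5.1045.
Penalty = 2.0 * (2.9441 + 5.1045) = 16.0972.

16.0972


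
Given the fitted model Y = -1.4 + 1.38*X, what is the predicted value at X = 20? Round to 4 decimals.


Predicted value:
Y = -1.4 + (1.38)(20) = -1.4 + 27.6000 = 26.2000.

26.2000


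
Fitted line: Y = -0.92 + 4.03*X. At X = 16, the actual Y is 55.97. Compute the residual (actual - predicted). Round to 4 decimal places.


Predicted = -0.92 + 4.03 * 16 = 63.5600.
Residual = 55.97 - 63.5600 = -7.5900.

-7.5900


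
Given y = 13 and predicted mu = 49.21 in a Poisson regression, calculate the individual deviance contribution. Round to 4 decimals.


y/mu = 13/49.21 = 0.264174 (approx.), and ln(13/49.21) = -1.331147.
y * ln(y/mu) = 13 * -1.331147 = -17.304911.
y - mu = -36.21.
D = 2 * (-17.304911 - -36.21) = 37.810178, which rounds to 37.8102.

37.8102


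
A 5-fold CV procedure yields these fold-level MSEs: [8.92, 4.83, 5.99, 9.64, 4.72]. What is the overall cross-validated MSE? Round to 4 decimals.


Add all fold MSEs: 34.1000.
Divide by k = 5: 34.1000/5 = 6.8200.

6.8200


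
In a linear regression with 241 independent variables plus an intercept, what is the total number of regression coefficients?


Including the intercept, the model has 241 predictor coefficients + 1 intercept.
Total = 242.

242


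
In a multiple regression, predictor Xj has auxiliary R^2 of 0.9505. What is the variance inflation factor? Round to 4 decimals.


VIF = 1 / (1 - 0.9505).
= 1 / 0.0495 = 20.2020.

20.2020


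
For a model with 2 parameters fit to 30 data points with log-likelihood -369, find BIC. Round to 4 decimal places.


ln(30) = 3.401197.
k * ln(n) = 2 * 3.401197 = 6.802394.
-2L = 738.
BIC = 6.802394 + 738 = 744.802394, which rounds to 744.8024.

744.8024


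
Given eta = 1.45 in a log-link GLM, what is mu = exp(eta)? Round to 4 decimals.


Apply the inverse link:
mu = e^1.45 = 4.2631.

4.2631


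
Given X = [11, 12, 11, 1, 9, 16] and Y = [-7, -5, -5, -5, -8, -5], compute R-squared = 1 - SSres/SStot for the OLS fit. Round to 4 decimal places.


After computing the OLS fit (b0=-5.9140, b1=0.0081):
SSres = 8.8253, SStot = 8.8333.
R^2 = 1 - 8.8253/8.8333 = 0.0009.

0.0009


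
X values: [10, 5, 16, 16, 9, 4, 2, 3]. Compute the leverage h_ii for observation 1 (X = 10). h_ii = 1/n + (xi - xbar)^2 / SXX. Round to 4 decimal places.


n = 8, xbar = 8.1250.
SXX = sum((xi - xbar)^2) = 218.8750.
h = 1/8 + (10 - 8.1250)^2 / 218.8750 = 0.1411.

0.1411


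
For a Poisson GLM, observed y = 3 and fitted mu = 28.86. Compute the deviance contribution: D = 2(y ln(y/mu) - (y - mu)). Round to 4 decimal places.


y/mu = 3/28.86 = 0.103950 (approx.), and ln(3/28.86) = -2.263844.
y * ln(y/mu) = 3 * -2.263844 = -6.791532.
y - mu = -25.86.
D = 2 * (-6.791532 - -25.86) = 38.136936, which rounds to 38.1369.

38.1369


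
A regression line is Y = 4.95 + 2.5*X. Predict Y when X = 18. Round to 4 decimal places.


Plug X = 18 into Y = 4.95 + 2.5*X:
Y = 4.95 + 45.0000 = 49.9500.

49.9500


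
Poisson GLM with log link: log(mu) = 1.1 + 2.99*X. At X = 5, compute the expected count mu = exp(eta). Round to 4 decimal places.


Compute eta = 1.1 + 2.99 * 5 = 16.0500.
Apply inverse link: mu = e^16.0500 = 9341711.1494.

9341711.1494


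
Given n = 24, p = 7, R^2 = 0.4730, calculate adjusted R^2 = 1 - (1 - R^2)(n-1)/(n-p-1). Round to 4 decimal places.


Using the formula:
(1 - 0.4730) = 0.5270.
Multiply by 23/16: 0.5270 * 23 = 12.1210, then 12.1210 / 16 = 0.7576.
Adj R^2 = 1 - 0.7576 = 0.2424.

0.2424


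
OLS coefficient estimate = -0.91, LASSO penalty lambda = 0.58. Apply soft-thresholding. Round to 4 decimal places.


Check: |-0.91| = 0.91 vs lambda = 0.58.
Since |beta| > lambda, coefficient = sign(beta)*(|beta| - lambda) = -0.3300.
Soft-thresholded coefficient = -0.3300.

-0.3300


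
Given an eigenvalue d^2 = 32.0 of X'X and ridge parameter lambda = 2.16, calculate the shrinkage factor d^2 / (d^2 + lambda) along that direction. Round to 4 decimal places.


d^2 + lambda = 32.0 + 2.16 = 34.1600.
Shrinkage factor = 32.0/34.1600 = 0.9368.

0.9368


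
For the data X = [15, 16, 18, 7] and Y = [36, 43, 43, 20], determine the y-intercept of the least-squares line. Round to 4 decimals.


Compute b1 = 2.2000 from the OLS formula.
With xbar = 14.0000 and ybar = 35.5000, the intercept is:
b0 = 35.5000 - 2.2000 * 14.0000 = 4.7000.

4.7000


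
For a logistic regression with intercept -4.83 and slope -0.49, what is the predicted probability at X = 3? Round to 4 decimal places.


Compute z = -4.83 + (-0.49)(3) = -6.3000.
exp(-z) = 544.5719.
P = 1/(1 + 544.5719) = 0.0018.

0.0018


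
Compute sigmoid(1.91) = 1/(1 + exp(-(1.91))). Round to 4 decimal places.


Compute exp(-1.9100) = 0.1481.
Sigmoid = 1 / (1 + 0.1481) = 1 / 1.1481 = 0.8710.

0.8710


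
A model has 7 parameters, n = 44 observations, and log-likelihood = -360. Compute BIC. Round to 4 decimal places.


Compute k*ln(n) = 7*ln(44) = 7*3.784190 = 26.489330.
Then -2*loglik = 720.
BIC = 26.489330 + 720 = 746.489330, which rounds to 746.4893.

746.4893


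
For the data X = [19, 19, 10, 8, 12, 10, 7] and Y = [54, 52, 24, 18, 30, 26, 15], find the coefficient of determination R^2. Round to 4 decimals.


Fit the OLS line: b0 = -7.0564, b1 = 3.1576.
SSres = 5.2101.
SStot = 1469.4286.
R^2 = 1 - 5.2101/1469.4286 = 0.9965.

0.9965


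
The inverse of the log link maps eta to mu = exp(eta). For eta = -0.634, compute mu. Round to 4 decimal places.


The inverse log link gives:
mu = exp(-0.634) = 0.5305.

0.5305


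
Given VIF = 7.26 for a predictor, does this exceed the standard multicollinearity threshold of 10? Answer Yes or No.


Check: VIF = 7.26 vs threshold = 10.
Since 7.26 < 10, the answer is No.

No


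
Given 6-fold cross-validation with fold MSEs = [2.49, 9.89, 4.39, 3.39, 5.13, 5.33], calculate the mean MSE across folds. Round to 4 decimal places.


Sum of fold MSEs = 30.6200.
Average = 30.6200 / 6 = 5.1033.

5.1033


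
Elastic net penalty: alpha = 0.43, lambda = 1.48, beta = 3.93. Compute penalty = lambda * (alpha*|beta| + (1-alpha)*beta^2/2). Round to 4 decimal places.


Compute:
L1 = 0.43 * 3.93 = 1.6899.
L2 = 0.57 * 3.93^2 / 2 = 4.4018.
Penalty = 1.48 * (1.6899 + 4.4018) = 9.0157.

9.0157


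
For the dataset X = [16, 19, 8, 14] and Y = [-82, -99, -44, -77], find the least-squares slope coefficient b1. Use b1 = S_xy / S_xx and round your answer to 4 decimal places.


First compute the means: xbar = 14.2500, ybar = -75.5000.
Then S_xx = sum((xi - xbar)^2) = 64.7500.
S_xy = sum((xi - xbar)(yi - ybar)) = -319.5000.
b1 = S_xy / S_xx = -319.5000 / 64.7500 = -4.9344.

-4.9344


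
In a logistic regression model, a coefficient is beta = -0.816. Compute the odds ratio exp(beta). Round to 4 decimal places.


exp(-0.816) = 0.4422.
So the odds ratio is 0.4422.

0.4422


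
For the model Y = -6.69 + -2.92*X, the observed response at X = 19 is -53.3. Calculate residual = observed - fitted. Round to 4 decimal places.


Compute yhat = -6.69 + (-2.92)(19) = -62.1700.
Residual = actual - predicted = -53.3 - -62.1700 = 8.8700.

8.8700


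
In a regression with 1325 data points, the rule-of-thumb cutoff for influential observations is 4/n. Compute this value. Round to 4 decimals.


Using the rule of thumb:
Threshold = 4 / 1325 = 0.0030.

0.0030


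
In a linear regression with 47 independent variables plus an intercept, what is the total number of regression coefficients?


Total coefficients = number of predictors + 1 (for the intercept).
= 47 + 1 = 48.

48


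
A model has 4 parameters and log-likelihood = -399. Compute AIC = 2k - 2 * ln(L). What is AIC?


Compute:
2k = 2*4 = 8.
-2*loglik = -2*(-399) = 798.
AIC = 8 + 798 = 806.

806


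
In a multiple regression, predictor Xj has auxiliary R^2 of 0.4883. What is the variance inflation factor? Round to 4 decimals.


VIF = 1 / (1 - 0.4883).
= 1 / 0.5117 = 1.9543.

1.9543


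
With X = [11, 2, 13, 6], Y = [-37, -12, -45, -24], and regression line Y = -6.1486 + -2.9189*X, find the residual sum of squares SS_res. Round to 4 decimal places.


Predicted values from Y = -6.1486 + -2.9189*X.
Residuals: [1.2565, -0.0136, -0.9057, -0.3380].
SSres = 2.5135.

2.5135


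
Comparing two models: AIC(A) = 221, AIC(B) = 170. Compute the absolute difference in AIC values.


|AIC_A - AIC_B| = |221 - 170| = 51.
Model B is preferred (lower AIC).

51


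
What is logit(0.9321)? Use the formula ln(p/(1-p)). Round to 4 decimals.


The odds are p/(1-p) = 0.9321 / 0.0679 = 13.7275.
logit(p) = ln(13.7275) = 2.6194.

2.6194


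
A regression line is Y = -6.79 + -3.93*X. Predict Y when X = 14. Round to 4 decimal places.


Plug X = 14 into Y = -6.79 + -3.93*X:
Y = -6.79 + -55.0200 = -61.8100.

-61.8100


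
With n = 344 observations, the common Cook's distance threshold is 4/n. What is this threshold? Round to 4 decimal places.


Using the rule of thumb:
Threshold = 4 / 344 = 0.0116.

0.0116


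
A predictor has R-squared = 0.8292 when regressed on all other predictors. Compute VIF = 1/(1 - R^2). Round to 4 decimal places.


Using VIF = 1/(1 - R^2_j):
1 - 0.8292 = 0.1708.
VIF = 5.8548.

5.8548


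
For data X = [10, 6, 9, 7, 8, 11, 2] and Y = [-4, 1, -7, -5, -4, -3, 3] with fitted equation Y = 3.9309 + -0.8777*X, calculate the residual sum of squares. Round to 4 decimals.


Compute predicted values, then residuals = yi - yhat_i.
Residuals: [0.8461, 2.3353, -3.0316, -2.7870, -0.9093, 2.7238, 0.8245].
SSres = sum(residual^2) = 32.0532.

32.0532


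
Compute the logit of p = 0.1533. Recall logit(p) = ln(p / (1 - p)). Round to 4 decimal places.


The odds are p/(1-p) = 0.1533 / 0.8467 = 0.1811.
logit(p) = ln(0.1811) = -1.7089.

-1.7089


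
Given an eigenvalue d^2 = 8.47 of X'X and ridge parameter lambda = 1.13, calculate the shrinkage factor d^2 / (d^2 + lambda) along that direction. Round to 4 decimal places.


Denominator = d^2 + lambda = 8.47 + 1.13 = 9.6000.
Shrinkage = 8.47 / 9.6000 = 0.8823.

0.8823


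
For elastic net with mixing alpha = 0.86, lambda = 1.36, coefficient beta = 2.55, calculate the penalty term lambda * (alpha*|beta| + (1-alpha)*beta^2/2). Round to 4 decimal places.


L1 component = 0.86 * |2.55| = 2.1930.
L2 component = 0.14 * 2.55^2 / 2 = 0.4552.
Penalty = 1.36 * (2.1930 + 0.4552) = 1.36 * 2.6482 = 3.6015.

3.6015


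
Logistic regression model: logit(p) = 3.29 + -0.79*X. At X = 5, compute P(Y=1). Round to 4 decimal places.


Compute z = 3.29 + (-0.79)(5) = -0.6600.
exp(-z) = 1.9348.
P = 1/(1 + 1.9348) = 0.3407.

0.3407


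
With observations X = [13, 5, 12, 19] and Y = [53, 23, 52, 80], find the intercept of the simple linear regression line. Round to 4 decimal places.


Compute b1 = 4.0506 from the OLS formula.
With xbar = 12.2500 and ybar = 52.0000, the intercept is:
b0 = 52.0000 - 4.0506 * 12.2500 = 2.3797.

2.3797


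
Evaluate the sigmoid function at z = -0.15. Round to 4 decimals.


Compute exp(0.1500) = 1.1618.
Sigmoid = 1 / (1 + 1.1618) = 1 / 2.1618 = 0.4626.

0.4626


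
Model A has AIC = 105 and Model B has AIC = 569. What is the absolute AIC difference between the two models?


Compute |105 - 569| = 464.
Model A has the smaller AIC.

464


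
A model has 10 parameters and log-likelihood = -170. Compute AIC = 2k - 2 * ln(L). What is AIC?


AIC = 2k - 2*loglik = 2(10) - 2(-170).
= 20 + 340 = 360.

360


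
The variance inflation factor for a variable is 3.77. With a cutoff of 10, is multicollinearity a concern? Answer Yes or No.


The threshold is 10.
VIF = 3.77 is < 10.
Multicollinearity indication: No.

No


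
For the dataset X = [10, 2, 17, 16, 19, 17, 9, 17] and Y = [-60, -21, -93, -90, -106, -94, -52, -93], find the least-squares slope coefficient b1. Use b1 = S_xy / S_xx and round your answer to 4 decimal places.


First compute the means: xbar = 13.3750, ybar = -76.1250.
Then S_xx = sum((xi - xbar)^2) = 237.8750.
S_xy = sum((xi - xbar)(yi - ybar)) = -1178.6250.
b1 = S_xy / S_xx = -1178.6250 / 237.8750 = -4.9548.

-4.9548


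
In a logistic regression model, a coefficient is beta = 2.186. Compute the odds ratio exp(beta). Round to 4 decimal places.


The odds ratio is computed as:
OR = e^(2.186) = 8.8995.

8.8995


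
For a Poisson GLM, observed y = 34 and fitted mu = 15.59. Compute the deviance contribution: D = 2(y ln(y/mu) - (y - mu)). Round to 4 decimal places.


First: ln(34/15.59) = 0.779731.
Then: 34 * 0.779731 = 26.510854.
y - mu = 34 - 15.59 = 18.41.
D = 2(26.510854 - 18.41) = 16.201708, which rounds to 16.2017.

16.2017


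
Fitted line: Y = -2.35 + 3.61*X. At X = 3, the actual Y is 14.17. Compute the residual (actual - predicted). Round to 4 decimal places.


Fitted value at X = 3 is yhat = -2.35 + 3.61*3 = 8.4800.
Residual = 14.17 - 8.4800 = 5.6900.

5.6900


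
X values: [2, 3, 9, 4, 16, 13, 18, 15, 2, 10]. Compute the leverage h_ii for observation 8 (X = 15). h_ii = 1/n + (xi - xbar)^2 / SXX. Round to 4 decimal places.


Compute xbar = 9.2000 with n = 10 observations.
SXX = 341.6000.
Leverage = 1/10 + (15 - 9.2000)^2/341.6000 = 0.1985.

0.1985


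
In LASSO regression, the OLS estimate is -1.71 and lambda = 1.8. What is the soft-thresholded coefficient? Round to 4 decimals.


Check: |-1.71| = 1.71 vs lambda = 1.8.
Since |beta| <= lambda, the coefficient is set to 0.
Soft-thresholded coefficient = 0.0000.

0.0000


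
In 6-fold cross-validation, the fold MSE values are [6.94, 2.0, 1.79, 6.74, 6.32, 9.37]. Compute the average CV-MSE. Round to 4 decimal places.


Sum of fold MSEs = 33.1600.
Average = 33.1600 / 6 = 5.5267.

5.5267


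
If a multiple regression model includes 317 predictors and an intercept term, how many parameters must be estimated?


Total coefficients = number of predictors + 1 (for the intercept).
= 317 + 1 = 318.

318


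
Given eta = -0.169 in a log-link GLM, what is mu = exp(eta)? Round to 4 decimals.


Apply the inverse link:
mu = e^-0.169 = 0.8445.

0.8445
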